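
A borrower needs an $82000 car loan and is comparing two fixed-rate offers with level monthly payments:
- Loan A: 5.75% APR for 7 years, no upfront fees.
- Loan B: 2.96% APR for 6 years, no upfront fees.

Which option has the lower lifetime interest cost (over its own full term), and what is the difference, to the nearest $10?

Loan B by $10,200

Loan A: monthly rate = 5.75%/12 = 0.0047917; payment = 82,000 × 0.0047917 / (1 − (1+0.0047917)^−84) = $1,188.10.
Total interest on Loan A = 84 × $1,188.10 − $82,000 = $17,800.40.
Loan B: at 2.96% the monthly rate is 0.0024667, so the payment is 82,000 × 0.0024667 / (1 − 1.0024667^−72) = $1,244.41.
Total interest on Loan B = 72 × $1,244.41 − $82,000 = $7,597.52.
Loan B is lower by $10,202.88.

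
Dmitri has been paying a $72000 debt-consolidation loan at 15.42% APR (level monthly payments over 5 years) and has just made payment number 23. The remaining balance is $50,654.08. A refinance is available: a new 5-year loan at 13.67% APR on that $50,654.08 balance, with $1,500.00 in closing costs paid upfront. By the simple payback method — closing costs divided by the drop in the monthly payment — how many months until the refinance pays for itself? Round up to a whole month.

3 months

Current payment = 72,000 × 15.42%/12 / (1 − (1+0.0128500)^−60) = $1,728.79.
Refinanced payment = 50,654.08 × 0.0113917 / (1 − (1+0.0113917)^−60) = $1,169.98.
Monthly savings = $1,728.79 − $1,169.98 = $558.81.
Break-even = $1,500.00 / $558.81 = 2.68 → 3 months.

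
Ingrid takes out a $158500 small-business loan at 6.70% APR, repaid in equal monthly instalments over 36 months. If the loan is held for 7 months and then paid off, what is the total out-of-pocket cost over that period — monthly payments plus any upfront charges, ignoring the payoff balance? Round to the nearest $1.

$34,106

Monthly rate = 6.7%/12 = 0.0055833; payment = 158,500 × 0.0055833 / (1 − (1+0.0055833)^−36) = $4,872.31.
Total outlay = 7 × $4,872.31 = $34,106.17.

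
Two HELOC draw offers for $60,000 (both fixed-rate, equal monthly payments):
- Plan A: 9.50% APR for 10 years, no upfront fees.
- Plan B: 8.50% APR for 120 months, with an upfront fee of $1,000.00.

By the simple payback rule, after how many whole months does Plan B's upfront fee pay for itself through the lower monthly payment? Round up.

31 months

Plan A: monthly rate = 9.5%/12 = 0.0079167; payment = 60,000 × 0.0079167 / (1 − (1+0.0079167)^−120) = $776.39.
Plan B: at 8.50% the monthly rate is 0.0070833, so the payment is 60,000 × 0.0070833 / (1 − 1.0070833^−120) = $743.91.
Monthly savings = $776.39 − $743.91 = $32.48.
Break-even = $1,000.00 / $32.48 = 30.79 → 31 months.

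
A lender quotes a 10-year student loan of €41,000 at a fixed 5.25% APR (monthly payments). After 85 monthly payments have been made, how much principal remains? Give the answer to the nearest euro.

€14,247

With monthly rate i = 5.25%/12 = 0.0043750, the balance after k of n payments is P · [(1+i)^n − (1+i)^k] / [(1+i)^n − 1].
(1+0.0043750)^120 = 1.68852421 and (1+0.0043750)^85 = 1.44927566, so the balance is 41,000 × (1.68852421 − 1.44927566) / (1.68852421 − 1) = €14,246.69.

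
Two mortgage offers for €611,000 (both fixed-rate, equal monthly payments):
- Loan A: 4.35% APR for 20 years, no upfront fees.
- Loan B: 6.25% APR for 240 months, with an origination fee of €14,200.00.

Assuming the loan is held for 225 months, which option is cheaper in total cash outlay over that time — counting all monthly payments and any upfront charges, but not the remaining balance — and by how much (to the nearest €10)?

Loan A: monthly rate = 4.35%/12 = 0.0036250; payment = 611,000 × 0.0036250 / (1 − (1+0.0036250)^−240) = €3,816.19.
Loan B: at 6.25% the monthly rate is 0.0052083, so the payment is 611,000 × 0.0052083 / (1 − 1.0052083^−240) = €4,465.97.
Over 225 months: Loan A costs 225 × €3,816.19 = €858,642.75; Loan B costs 225 × €4,465.97 + €14,200.00 = €1,019,043.25.
Loan A is cheaper by €1,019,043.25 − €858,642.75 = €160,400.50.

Loan A by €160,400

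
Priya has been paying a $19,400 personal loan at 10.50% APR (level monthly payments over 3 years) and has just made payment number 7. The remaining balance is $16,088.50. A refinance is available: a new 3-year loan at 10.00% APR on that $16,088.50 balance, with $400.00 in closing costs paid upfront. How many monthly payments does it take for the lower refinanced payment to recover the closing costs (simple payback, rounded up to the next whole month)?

4 months

Current payment = 19,400 × 10.5%/12 / (1 − (1+0.0087500)^−36) = $630.55.
Refinanced payment = 16,088.50 × 0.0083333 / (1 − (1+0.0083333)^−36) = $519.13.
Monthly savings = $630.55 − $519.13 = $111.42.
Break-even = $400.00 / $111.42 = 3.59 → 4 months.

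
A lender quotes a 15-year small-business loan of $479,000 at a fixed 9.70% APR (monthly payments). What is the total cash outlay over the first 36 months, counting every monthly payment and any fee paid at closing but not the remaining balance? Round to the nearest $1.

Monthly rate = 9.7%/12 = 0.0080833; payment = 479,000 × 0.0080833 / (1 − (1+0.0080833)^−180) = $5,059.80.
Total outlay = 36 × $5,059.80 = $182,152.80.

$182,153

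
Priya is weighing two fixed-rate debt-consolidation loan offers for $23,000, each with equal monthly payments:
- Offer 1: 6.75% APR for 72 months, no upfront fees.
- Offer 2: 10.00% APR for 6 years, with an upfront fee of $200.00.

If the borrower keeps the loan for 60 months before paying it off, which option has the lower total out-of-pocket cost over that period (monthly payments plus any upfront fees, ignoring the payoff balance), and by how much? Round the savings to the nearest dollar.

Offer 1 by $2,403

Offer 1: monthly rate = 6.75%/12 = 0.0056250; payment = 23,000 × 0.0056250 / (1 − (1+0.0056250)^−72) = $389.37.
Offer 2: monthly rate = 10%/12 = 0.0083333; payment = 23,000 × 0.0083333 / (1 − (1+0.0083333)^−72) = $426.09.
Over 60 months: Offer 1 costs 60 × $389.37 = $23,362.20; Offer 2 costs 60 × $426.09 + $200.00 = $25,765.40.
Offer 1 is cheaper by $25,765.40 − $23,362.20 = $2,403.20.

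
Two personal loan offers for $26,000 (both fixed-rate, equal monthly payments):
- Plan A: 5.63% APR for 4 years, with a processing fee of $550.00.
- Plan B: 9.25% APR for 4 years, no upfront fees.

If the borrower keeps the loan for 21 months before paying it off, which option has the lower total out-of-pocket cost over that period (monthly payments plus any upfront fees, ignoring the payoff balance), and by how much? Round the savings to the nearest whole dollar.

Plan A by $372

Plan A: at 5.63% the monthly rate is 0.0046917, so the payment is 26,000 × 0.0046917 / (1 − 1.0046917^−48) = $606.21.
Plan B: monthly rate = 9.25%/12 = 0.0077083; payment = 26,000 × 0.0077083 / (1 − (1+0.0077083)^−48) = $650.10.
Over 21 months: Plan A costs 21 × $606.21 + $550.00 = $13,280.41; Plan B costs 21 × $650.10 = $13,652.10.
Plan A is cheaper by $13,652.10 − $13,280.41 = $371.69.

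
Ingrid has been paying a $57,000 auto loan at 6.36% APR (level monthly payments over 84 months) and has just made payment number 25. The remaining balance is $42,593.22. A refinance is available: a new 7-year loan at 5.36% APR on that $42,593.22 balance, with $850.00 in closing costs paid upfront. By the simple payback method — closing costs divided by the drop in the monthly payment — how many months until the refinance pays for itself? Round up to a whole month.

4 months

Current payment = 57,000 × 6.36%/12 / (1 − (1+0.0053000)^−84) = $842.56.
Refinanced payment = 42,593.22 × 0.0044667 / (1 − (1+0.0044667)^−84) = $609.24.
Monthly savings = $842.56 − $609.24 = $233.32.
Break-even = $850.00 / $233.32 = 3.64 → 4 months.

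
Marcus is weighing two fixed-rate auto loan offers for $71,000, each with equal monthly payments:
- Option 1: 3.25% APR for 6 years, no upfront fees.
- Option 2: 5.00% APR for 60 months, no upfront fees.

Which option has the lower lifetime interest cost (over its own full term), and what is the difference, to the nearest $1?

Option 1 by $2,148

Option 1: at 3.25% the monthly rate is 0.0027083, so the payment is 71,000 × 0.0027083 / (1 − 1.0027083^−72) = $1,086.71.
Total interest on Option 1 = 72 × $1,086.71 − $71,000 = $7,243.12.
Option 2: at 5.00% the monthly rate is 0.0041667, so the payment is 71,000 × 0.0041667 / (1 − 1.0041667^−60) = $1,339.86.
Total interest on Option 2 = 60 × $1,339.86 − $71,000 = $9,391.60.
Option 1 is lower by $2,148.48.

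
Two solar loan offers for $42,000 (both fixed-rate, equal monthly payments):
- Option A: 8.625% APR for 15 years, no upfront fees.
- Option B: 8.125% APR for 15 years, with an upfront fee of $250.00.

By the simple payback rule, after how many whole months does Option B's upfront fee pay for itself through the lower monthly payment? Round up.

21 months

Option A: at 8.625% the monthly rate is 0.0071875, so the payment is 42,000 × 0.0071875 / (1 − 1.0071875^−180) = $416.67.
Option B: at 8.125% the monthly rate is 0.0067708, so the payment is 42,000 × 0.0067708 / (1 − 1.0067708^−180) = $404.41.
Monthly savings = $416.67 − $404.41 = $12.26.
Break-even = $250.00 / $12.26 = 20.39 → 21 months.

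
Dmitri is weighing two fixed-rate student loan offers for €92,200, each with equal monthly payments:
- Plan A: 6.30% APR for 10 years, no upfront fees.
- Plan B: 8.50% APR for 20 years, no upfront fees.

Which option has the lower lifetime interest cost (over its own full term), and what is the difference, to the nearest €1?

Plan A by €67,525

Plan A: monthly rate = 6.3%/12 = 0.0052500; payment = 92,200 × 0.0052500 / (1 − (1+0.0052500)^−120) = €1,037.55.
Total interest on Plan A = 120 × €1,037.55 − €92,200 = €32,306.00.
Plan B: at 8.50% the monthly rate is 0.0070833, so the payment is 92,200 × 0.0070833 / (1 − 1.0070833^−240) = €800.13.
Total interest on Plan B = 240 × €800.13 − €92,200 = €99,831.20.
Plan A is lower by €67,525.20.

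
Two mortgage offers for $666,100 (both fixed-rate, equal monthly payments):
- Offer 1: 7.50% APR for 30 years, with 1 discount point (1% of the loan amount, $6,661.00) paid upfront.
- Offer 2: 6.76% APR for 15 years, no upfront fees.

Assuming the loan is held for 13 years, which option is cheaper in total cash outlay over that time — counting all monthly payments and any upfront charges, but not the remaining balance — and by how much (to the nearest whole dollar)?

Offer 1 by $186,874

Offer 1: monthly rate = 7.5%/12 = 0.0062500; payment = 666,100 × 0.0062500 / (1 − (1+0.0062500)^−360) = $4,657.47.
Offer 2: monthly rate = 6.76%/12 = 0.0056333; payment = 666,100 × 0.0056333 / (1 − (1+0.0056333)^−180) = $5,898.08.
Over 156 months: Offer 1 costs 156 × $4,657.47 + $6,661.00 = $733,226.32; Offer 2 costs 156 × $5,898.08 = $920,100.48.
Offer 1 is cheaper by $920,100.48 − $733,226.32 = $186,874.16.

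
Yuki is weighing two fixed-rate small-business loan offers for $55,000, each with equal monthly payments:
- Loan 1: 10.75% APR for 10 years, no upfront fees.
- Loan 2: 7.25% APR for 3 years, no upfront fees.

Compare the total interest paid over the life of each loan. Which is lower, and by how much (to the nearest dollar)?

Loan 1: at 10.75% the monthly rate is 0.0089583, so the payment is 55,000 × 0.0089583 / (1 − 1.0089583^−120) = $749.86.
Total interest on Loan 1 = 120 × $749.86 − $55,000 = $34,983.20.
Loan 2: at 7.25% the monthly rate is 0.0060417, so the payment is 55,000 × 0.0060417 / (1 − 1.0060417^−36) = $1,704.53.
Total interest on Loan 2 = 36 × $1,704.53 − $55,000 = $6,363.08.
Loan 2 is lower by $28,620.12.

Loan 2 by $28,620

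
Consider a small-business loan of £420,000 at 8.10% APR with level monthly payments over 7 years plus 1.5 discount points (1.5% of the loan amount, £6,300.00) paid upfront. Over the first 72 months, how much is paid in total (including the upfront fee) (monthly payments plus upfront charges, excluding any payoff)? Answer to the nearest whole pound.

Monthly rate = 8.1%/12 = 0.0067500; payment = 420,000 × 0.0067500 / (1 − (1+0.0067500)^−84) = £6,567.15.
Total outlay = 72 × £6,567.15 + £6,300.00 = £479,134.80.

£479,135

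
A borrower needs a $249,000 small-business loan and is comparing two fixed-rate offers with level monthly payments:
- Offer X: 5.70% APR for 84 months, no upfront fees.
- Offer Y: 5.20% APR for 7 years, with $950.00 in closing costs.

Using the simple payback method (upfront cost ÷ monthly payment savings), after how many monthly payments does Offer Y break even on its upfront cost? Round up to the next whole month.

17 months

Offer X: at 5.70% the monthly rate is 0.0047500, so the payment is 249,000 × 0.0047500 / (1 − 1.0047500^−84) = $3,601.83.
Offer Y: monthly rate = 5.2%/12 = 0.0043333; payment = 249,000 × 0.0043333 / (1 − (1+0.0043333)^−84) = $3,542.79.
Monthly savings = $3,601.83 − $3,542.79 = $59.04.
Break-even = $950.00 / $59.04 = 16.09 → 17 months.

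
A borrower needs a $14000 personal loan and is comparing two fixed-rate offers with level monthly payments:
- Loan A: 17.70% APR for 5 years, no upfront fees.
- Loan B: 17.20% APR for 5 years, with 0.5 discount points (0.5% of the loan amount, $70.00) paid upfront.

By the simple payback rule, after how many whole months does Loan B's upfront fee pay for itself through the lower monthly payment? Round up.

Loan A: monthly rate = 17.7%/12 = 0.0147500; payment = 14,000 × 0.0147500 / (1 − (1+0.0147500)^−60) = $353.23.
Loan B: monthly rate = 17.2%/12 = 0.0143333; payment = 14,000 × 0.0143333 / (1 − (1+0.0143333)^−60) = $349.44.
Monthly savings = $353.23 − $349.44 = $3.79.
Break-even = $70.00 / $3.79 = 18.47 → 19 months.

19 months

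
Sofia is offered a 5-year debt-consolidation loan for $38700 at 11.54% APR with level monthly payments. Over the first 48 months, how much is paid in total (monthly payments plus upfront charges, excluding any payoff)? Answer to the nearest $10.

$40,890

At 11.54% the monthly rate is 0.0096167, so the payment is 38,700 × 0.0096167 / (1 − 1.0096167^−60) = $851.89.
Total outlay = 48 × $851.89 = $40,890.72.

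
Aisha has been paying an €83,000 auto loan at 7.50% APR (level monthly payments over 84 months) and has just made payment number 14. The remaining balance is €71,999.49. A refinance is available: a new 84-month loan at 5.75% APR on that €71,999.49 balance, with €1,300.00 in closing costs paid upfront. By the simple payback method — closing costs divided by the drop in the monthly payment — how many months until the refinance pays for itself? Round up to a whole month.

6 months

Current payment = 83,000 × 7.5%/12 / (1 − (1+0.0062500)^−84) = €1,273.08.
Refinanced payment = 71,999.49 × 0.0047917 / (1 − (1+0.0047917)^−84) = €1,043.20.
Monthly savings = €1,273.08 − €1,043.20 = €229.88.
Break-even = €1,300.00 / €229.88 = 5.66 → 6 months.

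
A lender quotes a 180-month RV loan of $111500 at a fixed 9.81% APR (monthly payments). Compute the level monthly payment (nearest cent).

$1,185.26

Monthly rate = 9.81%/12 = 0.0081750; payment = 111,500 × 0.0081750 / (1 − (1+0.0081750)^−180) = $1,185.26.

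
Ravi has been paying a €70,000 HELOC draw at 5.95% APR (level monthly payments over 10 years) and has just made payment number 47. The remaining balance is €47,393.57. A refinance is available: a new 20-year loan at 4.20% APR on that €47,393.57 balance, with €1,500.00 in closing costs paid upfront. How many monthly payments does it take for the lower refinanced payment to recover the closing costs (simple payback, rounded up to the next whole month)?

4 months

Current payment = 70,000 × 5.95%/12 / (1 − (1+0.0049583)^−120) = €775.39.
Refinanced payment = 47,393.57 × 0.0035000 / (1 − (1+0.0035000)^−240) = €292.21.
Monthly savings = €775.39 − €292.21 = €483.18.
Break-even = €1,500.00 / €483.18 = 3.10 → 4 months.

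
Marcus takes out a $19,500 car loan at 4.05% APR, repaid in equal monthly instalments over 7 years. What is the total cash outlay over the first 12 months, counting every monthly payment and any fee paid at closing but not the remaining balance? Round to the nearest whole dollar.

Monthly rate = 4.05%/12 = 0.0033750; payment = 19,500 × 0.0033750 / (1 − (1+0.0033750)^−84) = $266.99.
Total outlay = 12 × $266.99 = $3,203.88.

$3,204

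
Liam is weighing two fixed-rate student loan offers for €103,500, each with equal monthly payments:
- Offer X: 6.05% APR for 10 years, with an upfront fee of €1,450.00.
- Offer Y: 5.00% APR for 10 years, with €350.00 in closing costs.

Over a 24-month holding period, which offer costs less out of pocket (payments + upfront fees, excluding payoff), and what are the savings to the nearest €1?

Offer Y by €2,393

Offer X: at 6.05% the monthly rate is 0.0050417, so the payment is 103,500 × 0.0050417 / (1 − 1.0050417^−120) = €1,151.66.
Offer Y: monthly rate = 5%/12 = 0.0041667; payment = 103,500 × 0.0041667 / (1 − (1+0.0041667)^−120) = €1,097.78.
Over 24 months: Offer X costs 24 × €1,151.66 + €1,450.00 = €29,089.84; Offer Y costs 24 × €1,097.78 + €350.00 = €26,696.72.
Offer Y is cheaper by €29,089.84 − €26,696.72 = €2,393.12.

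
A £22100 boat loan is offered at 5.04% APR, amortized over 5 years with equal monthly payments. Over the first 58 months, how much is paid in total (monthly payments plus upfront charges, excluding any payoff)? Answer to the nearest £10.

£24,210

Monthly rate = 5.04%/12 = 0.0042000; payment = 22,100 × 0.0042000 / (1 − (1+0.0042000)^−60) = £417.46.
Total outlay = 58 × £417.46 = £24,212.68.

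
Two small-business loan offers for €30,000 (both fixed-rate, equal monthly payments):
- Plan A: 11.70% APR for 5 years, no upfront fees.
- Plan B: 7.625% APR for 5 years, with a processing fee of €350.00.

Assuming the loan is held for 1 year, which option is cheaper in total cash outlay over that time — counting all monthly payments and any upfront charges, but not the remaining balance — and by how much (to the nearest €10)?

Plan B by €370

Plan A: at 11.70% the monthly rate is 0.0097500, so the payment is 30,000 × 0.0097500 / (1 − 1.0097500^−60) = €662.79.
Plan B: at 7.625% the monthly rate is 0.0063542, so the payment is 30,000 × 0.0063542 / (1 − 1.0063542^−60) = €602.92.
Over 12 months: Plan A costs 12 × €662.79 = €7,953.48; Plan B costs 12 × €602.92 + €350.00 = €7,585.04.
Plan B is cheaper by €7,953.48 − €7,585.04 = €368.44.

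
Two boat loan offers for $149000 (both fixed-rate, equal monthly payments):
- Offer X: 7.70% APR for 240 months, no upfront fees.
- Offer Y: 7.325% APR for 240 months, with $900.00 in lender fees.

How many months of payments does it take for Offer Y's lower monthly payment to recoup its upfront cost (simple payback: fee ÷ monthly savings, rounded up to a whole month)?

Offer X: monthly rate = 7.7%/12 = 0.0064167; payment = 149,000 × 0.0064167 / (1 − (1+0.0064167)^−240) = $1,218.62.
Offer Y: at 7.325% the monthly rate is 0.0061042, so the payment is 149,000 × 0.0061042 / (1 − 1.0061042^−240) = $1,184.44.
Monthly savings = $1,218.62 − $1,184.44 = $34.18.
Break-even = $900.00 / $34.18 = 26.33 → 27 months.

27 months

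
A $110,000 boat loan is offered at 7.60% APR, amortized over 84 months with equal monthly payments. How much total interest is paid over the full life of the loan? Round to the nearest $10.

$32,180

Monthly rate = 7.6%/12 = 0.0063333; payment = 110,000 × 0.0063333 / (1 − (1+0.0063333)^−84) = $1,692.64.
Total paid = 84 × $1,692.64 = $142,181.76; interest = $142,181.76 − $110,000 = $32,181.76.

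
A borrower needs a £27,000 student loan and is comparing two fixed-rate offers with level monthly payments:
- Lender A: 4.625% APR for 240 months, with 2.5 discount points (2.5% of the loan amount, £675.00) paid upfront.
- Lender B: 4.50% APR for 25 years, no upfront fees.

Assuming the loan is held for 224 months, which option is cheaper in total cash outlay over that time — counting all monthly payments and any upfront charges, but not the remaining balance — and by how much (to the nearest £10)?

Lender A: monthly rate = 4.625%/12 = 0.0038542; payment = 27,000 × 0.0038542 / (1 − (1+0.0038542)^−240) = £172.64.
Lender B: monthly rate = 4.5%/12 = 0.0037500; payment = 27,000 × 0.0037500 / (1 − (1+0.0037500)^−300) = £150.07.
Over 224 months: Lender A costs 224 × £172.64 + £675.00 = £39,346.36; Lender B costs 224 × £150.07 = £33,615.68.
Lender B is cheaper by £39,346.36 − £33,615.68 = £5,730.68.

Lender B by £5,730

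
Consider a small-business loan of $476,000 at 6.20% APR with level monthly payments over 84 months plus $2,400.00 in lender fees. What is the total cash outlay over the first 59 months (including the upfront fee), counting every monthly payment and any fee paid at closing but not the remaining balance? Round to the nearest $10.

$415,360

Monthly rate = 6.2%/12 = 0.0051667; payment = 476,000 × 0.0051667 / (1 − (1+0.0051667)^−84) = $6,999.40.
Total outlay = 59 × $6,999.40 + $2,400.00 = $415,364.60.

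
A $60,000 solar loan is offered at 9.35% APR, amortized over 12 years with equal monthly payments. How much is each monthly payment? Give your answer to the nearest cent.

$694.70

Monthly rate = 9.35%/12 = 0.0077917; payment = 60,000 × 0.0077917 / (1 − (1+0.0077917)^−144) = $694.70.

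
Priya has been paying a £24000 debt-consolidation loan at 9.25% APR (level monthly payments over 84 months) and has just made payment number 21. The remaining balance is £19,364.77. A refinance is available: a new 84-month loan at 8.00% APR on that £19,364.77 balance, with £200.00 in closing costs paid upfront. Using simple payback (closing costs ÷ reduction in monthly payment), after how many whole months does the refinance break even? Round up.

Current payment = 24,000 × 9.25%/12 / (1 − (1+0.0077083)^−84) = £389.19.
Refinanced payment = 19,364.77 × 0.0066667 / (1 − (1+0.0066667)^−84) = £301.82.
Monthly savings = £389.19 − £301.82 = £87.37.
Break-even = £200.00 / £87.37 = 2.29 → 3 months.

3 months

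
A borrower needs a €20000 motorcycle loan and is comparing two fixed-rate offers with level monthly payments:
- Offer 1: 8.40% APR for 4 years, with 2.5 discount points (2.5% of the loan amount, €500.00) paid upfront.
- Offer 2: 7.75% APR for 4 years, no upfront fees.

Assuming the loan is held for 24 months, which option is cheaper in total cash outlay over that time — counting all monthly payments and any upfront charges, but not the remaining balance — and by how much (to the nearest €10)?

Offer 1: at 8.40% the monthly rate is 0.0070000, so the payment is 20,000 × 0.0070000 / (1 − 1.0070000^−48) = €492.02.
Offer 2: at 7.75% the monthly rate is 0.0064583, so the payment is 20,000 × 0.0064583 / (1 − 1.0064583^−48) = €485.91.
Over 24 months: Offer 1 costs 24 × €492.02 + €500.00 = €12,308.48; Offer 2 costs 24 × €485.91 = €11,661.84.
Offer 2 is cheaper by €12,308.48 − €11,661.84 = €646.64.

Offer 2 by €650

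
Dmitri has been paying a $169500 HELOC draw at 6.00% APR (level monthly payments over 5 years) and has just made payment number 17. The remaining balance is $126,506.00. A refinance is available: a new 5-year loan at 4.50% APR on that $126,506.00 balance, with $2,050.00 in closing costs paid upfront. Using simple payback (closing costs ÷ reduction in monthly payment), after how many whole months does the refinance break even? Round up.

Current payment = 169,500 × 6%/12 / (1 − (1+0.0050000)^−60) = $3,276.91.
Refinanced payment = 126,506.00 × 0.0037500 / (1 − (1+0.0037500)^−60) = $2,358.45.
Monthly savings = $3,276.91 − $2,358.45 = $918.46.
Break-even = $2,050.00 / $918.46 = 2.23 → 3 months.

3 months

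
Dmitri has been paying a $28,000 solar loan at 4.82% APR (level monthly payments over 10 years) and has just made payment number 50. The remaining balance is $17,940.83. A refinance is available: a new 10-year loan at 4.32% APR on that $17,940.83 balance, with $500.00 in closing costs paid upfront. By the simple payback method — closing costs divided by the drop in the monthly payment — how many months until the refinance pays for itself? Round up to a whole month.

Current payment = 28,000 × 4.82%/12 / (1 − (1+0.0040167)^−120) = $294.53.
Refinanced payment = 17,940.83 × 0.0036000 / (1 − (1+0.0036000)^−120) = $184.38.
Monthly savings = $294.53 − $184.38 = $110.15.
Break-even = $500.00 / $110.15 = 4.54 → 5 months.

5 months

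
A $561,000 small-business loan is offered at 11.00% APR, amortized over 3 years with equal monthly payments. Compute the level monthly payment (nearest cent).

$18,366.42

Monthly rate = 11%/12 = 0.0091667; payment = 561,000 × 0.0091667 / (1 − (1+0.0091667)^−36) = $18,366.42.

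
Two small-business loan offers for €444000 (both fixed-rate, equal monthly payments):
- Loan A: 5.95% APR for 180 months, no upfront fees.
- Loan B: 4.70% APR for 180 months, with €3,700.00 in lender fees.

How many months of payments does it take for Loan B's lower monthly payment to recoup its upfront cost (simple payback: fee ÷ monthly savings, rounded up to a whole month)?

13 months

Loan A: at 5.95% the monthly rate is 0.0049583, so the payment is 444,000 × 0.0049583 / (1 − 1.0049583^−180) = €3,734.74.
Loan B: at 4.70% the monthly rate is 0.0039167, so the payment is 444,000 × 0.0039167 / (1 − 1.0039167^−180) = €3,442.13.
Monthly savings = €3,734.74 − €3,442.13 = €292.61.
Break-even = €3,700.00 / €292.61 = 12.64 → 13 months.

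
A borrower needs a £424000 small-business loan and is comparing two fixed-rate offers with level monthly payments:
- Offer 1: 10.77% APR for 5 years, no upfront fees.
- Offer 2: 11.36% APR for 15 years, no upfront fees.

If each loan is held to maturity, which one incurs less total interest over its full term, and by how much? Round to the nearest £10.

Offer 1 by £334,570

Offer 1: at 10.77% the monthly rate is 0.0089750, so the payment is 424,000 × 0.0089750 / (1 − 1.0089750^−60) = £9,170.23.
Total interest on Offer 1 = 60 × £9,170.23 − £424,000 = £126,213.80.
Offer 2: monthly rate = 11.36%/12 = 0.0094667; payment = 424,000 × 0.0094667 / (1 − (1+0.0094667)^−180) = £4,915.45.
Total interest on Offer 2 = 180 × £4,915.45 − £424,000 = £460,781.00.
Offer 1 is lower by £334,567.20.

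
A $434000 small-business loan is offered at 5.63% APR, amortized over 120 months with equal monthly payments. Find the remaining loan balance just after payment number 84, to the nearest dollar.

$156,606

With monthly rate i = 5.63%/12 = 0.0046917, the balance after k of n payments is P · [(1+i)^n − (1+i)^k] / [(1+i)^n − 1].
(1+0.0046917)^120 = 1.75362209 and (1+0.0046917)^84 = 1.48168268, so the balance is 434,000 × (1.75362209 − 1.48168268) / (1.75362209 − 1) = $156,605.95.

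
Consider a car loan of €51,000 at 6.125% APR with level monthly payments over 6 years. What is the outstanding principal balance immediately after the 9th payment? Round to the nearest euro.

€45,599

With monthly rate i = 6.125%/12 = 0.0051042, the balance after k of n payments is P · [(1+i)^n − (1+i)^k] / [(1+i)^n − 1].
(1+0.0051042)^72 = 1.44277059 and (1+0.0051042)^9 = 1.04688665, so the balance is 51,000 × (1.44277059 − 1.04688665) / (1.44277059 − 1) = €45,599.42.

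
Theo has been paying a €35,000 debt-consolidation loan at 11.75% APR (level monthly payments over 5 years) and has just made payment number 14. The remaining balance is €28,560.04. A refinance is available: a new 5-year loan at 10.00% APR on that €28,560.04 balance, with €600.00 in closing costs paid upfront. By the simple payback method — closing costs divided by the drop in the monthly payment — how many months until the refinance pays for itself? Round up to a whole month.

4 months

Current payment = 35,000 × 11.75%/12 / (1 − (1+0.0097917)^−60) = €774.14.
Refinanced payment = 28,560.04 × 0.0083333 / (1 − (1+0.0083333)^−60) = €606.82.
Monthly savings = €774.14 − €606.82 = €167.32.
Break-even = €600.00 / €167.32 = 3.59 → 4 months.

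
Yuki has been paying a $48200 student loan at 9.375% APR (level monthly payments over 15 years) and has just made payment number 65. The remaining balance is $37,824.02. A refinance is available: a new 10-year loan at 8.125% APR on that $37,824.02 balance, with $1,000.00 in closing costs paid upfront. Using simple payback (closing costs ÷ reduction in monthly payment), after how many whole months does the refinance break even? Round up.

27 months

Current payment = 48,200 × 9.375%/12 / (1 − (1+0.0078125)^−180) = $499.69.
Refinanced payment = 37,824.02 × 0.0067708 / (1 − (1+0.0067708)^−120) = $461.41.
Monthly savings = $499.69 − $461.41 = $38.28.
Break-even = $1,000.00 / $38.28 = 26.12 → 27 months.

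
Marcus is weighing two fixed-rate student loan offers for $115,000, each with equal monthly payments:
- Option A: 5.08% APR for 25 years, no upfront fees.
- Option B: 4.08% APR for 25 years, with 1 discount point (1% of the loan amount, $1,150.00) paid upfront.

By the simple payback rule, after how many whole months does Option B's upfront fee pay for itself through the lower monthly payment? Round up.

18 months

Option A: at 5.08% the monthly rate is 0.0042333, so the payment is 115,000 × 0.0042333 / (1 − 1.0042333^−300) = $677.65.
Option B: at 4.08% the monthly rate is 0.0034000, so the payment is 115,000 × 0.0034000 / (1 − 1.0034000^−300) = $612.10.
Monthly savings = $677.65 − $612.10 = $65.55.
Break-even = $1,150.00 / $65.55 = 17.54 → 18 months.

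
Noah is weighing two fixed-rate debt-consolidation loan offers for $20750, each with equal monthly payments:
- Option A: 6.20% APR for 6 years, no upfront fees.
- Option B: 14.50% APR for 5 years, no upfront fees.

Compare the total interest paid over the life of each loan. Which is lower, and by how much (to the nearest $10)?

Option A by $4,390

Option A: at 6.20% the monthly rate is 0.0051667, so the payment is 20,750 × 0.0051667 / (1 − 1.0051667^−72) = $345.85.
Total interest on Option A = 72 × $345.85 − $20,750 = $4,151.20.
Option B: at 14.50% the monthly rate is 0.0120833, so the payment is 20,750 × 0.0120833 / (1 − 1.0120833^−60) = $488.21.
Total interest on Option B = 60 × $488.21 − $20,750 = $8,542.60.
Option A is lower by $4,391.40.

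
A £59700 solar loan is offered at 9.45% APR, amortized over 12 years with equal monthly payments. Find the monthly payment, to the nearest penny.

£694.62

Monthly rate = 9.45%/12 = 0.0078750; payment = 59,700 × 0.0078750 / (1 − (1+0.0078750)^−144) = £694.62.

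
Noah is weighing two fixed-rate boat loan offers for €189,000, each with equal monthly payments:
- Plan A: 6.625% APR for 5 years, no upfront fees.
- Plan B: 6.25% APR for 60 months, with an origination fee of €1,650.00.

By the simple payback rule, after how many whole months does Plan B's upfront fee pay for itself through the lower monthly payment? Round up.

50 months

Plan A: monthly rate = 6.625%/12 = 0.0055208; payment = 189,000 × 0.0055208 / (1 − (1+0.0055208)^−60) = €3,709.08.
Plan B: monthly rate = 6.25%/12 = 0.0052083; payment = 189,000 × 0.0052083 / (1 − (1+0.0052083)^−60) = €3,675.91.
Monthly savings = €3,709.08 − €3,675.91 = €33.17.
Break-even = €1,650.00 / €33.17 = 49.74 → 50 months.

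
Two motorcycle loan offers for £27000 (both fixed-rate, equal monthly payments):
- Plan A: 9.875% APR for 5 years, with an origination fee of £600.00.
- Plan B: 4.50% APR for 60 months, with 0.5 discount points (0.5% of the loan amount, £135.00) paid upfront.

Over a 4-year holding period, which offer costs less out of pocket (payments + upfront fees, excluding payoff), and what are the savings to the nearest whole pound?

Plan B by £3,760

Plan A: monthly rate = 9.875%/12 = 0.0082292; payment = 27,000 × 0.0082292 / (1 − (1+0.0082292)^−60) = £572.01.
Plan B: monthly rate = 4.5%/12 = 0.0037500; payment = 27,000 × 0.0037500 / (1 − (1+0.0037500)^−60) = £503.36.
Over 48 months: Plan A costs 48 × £572.01 + £600.00 = £28,056.48; Plan B costs 48 × £503.36 + £135.00 = £24,296.28.
Plan B is cheaper by £28,056.48 − £24,296.28 = £3,760.20.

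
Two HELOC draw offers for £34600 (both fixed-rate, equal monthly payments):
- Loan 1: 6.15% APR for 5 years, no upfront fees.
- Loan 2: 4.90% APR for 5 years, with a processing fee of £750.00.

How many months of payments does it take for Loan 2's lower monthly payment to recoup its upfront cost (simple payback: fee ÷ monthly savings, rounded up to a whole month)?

Loan 1: at 6.15% the monthly rate is 0.0051250, so the payment is 34,600 × 0.0051250 / (1 − 1.0051250^−60) = £671.33.
Loan 2: monthly rate = 4.9%/12 = 0.0040833; payment = 34,600 × 0.0040833 / (1 − (1+0.0040833)^−60) = £651.36.
Monthly savings = £671.33 − £651.36 = £19.97.
Break-even = £750.00 / £19.97 = 37.56 → 38 months.

38 months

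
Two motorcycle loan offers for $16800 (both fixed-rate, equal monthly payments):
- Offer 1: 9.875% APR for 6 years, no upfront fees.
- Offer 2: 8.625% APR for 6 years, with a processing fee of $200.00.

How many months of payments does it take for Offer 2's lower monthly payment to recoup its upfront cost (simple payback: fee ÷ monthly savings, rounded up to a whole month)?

20 months

Offer 1: monthly rate = 9.875%/12 = 0.0082292; payment = 16,800 × 0.0082292 / (1 − (1+0.0082292)^−72) = $310.18.
Offer 2: at 8.625% the monthly rate is 0.0071875, so the payment is 16,800 × 0.0071875 / (1 − 1.0071875^−72) = $299.71.
Monthly savings = $310.18 − $299.71 = $10.47.
Break-even = $200.00 / $10.47 = 19.10 → 20 months.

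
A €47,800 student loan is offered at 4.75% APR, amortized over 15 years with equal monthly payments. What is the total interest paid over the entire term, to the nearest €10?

Monthly rate = 4.75%/12 = 0.0039583; payment = 47,800 × 0.0039583 / (1 − (1+0.0039583)^−180) = €371.80.
Total paid = 180 × €371.80 = €66,924.00; interest = €66,924.00 − €47,800 = €19,124.00.

€19,120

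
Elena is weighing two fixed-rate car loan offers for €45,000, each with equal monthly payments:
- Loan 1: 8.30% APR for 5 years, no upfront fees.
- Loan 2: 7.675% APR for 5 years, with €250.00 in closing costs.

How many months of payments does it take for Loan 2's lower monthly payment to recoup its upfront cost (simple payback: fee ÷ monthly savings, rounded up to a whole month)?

19 months

Loan 1: at 8.30% the monthly rate is 0.0069167, so the payment is 45,000 × 0.0069167 / (1 − 1.0069167^−60) = €918.91.
Loan 2: monthly rate = 7.675%/12 = 0.0063958; payment = 45,000 × 0.0063958 / (1 − (1+0.0063958)^−60) = €905.45.
Monthly savings = €918.91 − €905.45 = €13.46.
Break-even = €250.00 / €13.46 = 18.57 → 19 months.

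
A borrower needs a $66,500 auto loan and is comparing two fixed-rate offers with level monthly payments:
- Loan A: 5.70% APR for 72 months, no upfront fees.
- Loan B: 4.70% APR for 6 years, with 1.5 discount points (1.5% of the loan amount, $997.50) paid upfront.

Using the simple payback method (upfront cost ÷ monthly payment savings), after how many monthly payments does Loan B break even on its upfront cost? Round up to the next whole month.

33 months

Loan A: at 5.70% the monthly rate is 0.0047500, so the payment is 66,500 × 0.0047500 / (1 − 1.0047500^−72) = $1,092.70.
Loan B: monthly rate = 4.7%/12 = 0.0039167; payment = 66,500 × 0.0039167 / (1 − (1+0.0039167)^−72) = $1,061.75.
Monthly savings = $1,092.70 − $1,061.75 = $30.95.
Break-even = $997.50 / $30.95 = 32.23 → 33 months.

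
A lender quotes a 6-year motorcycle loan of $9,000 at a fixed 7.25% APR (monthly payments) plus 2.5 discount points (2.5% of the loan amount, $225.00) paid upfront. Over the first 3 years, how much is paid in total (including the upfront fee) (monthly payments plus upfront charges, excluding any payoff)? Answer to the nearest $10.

Monthly rate = 7.25%/12 = 0.0060417; payment = 9,000 × 0.0060417 / (1 − (1+0.0060417)^−72) = $154.52.
Total outlay = 36 × $154.52 + $225.00 = $5,787.72.

$5,790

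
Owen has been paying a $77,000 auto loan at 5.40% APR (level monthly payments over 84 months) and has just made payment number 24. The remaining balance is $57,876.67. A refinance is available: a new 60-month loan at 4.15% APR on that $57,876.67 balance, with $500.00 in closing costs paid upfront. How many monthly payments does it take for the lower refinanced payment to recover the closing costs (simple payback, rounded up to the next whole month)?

Current payment = 77,000 × 5.4%/12 / (1 − (1+0.0045000)^−84) = $1,102.84.
Refinanced payment = 57,876.67 × 0.0034583 / (1 − (1+0.0034583)^−60) = $1,069.81.
Monthly savings = $1,102.84 − $1,069.81 = $33.03.
Break-even = $500.00 / $33.03 = 15.14 → 16 months.

16 months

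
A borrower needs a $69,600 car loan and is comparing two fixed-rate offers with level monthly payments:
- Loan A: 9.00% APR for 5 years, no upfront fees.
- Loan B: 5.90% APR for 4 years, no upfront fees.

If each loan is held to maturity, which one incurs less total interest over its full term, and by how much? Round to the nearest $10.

Loan B by $8,380

Loan A: at 9.00% the monthly rate is 0.0075000, so the payment is 69,600 × 0.0075000 / (1 − 1.0075000^−60) = $1,444.78.
Total interest on Loan A = 60 × $1,444.78 − $69,600 = $17,086.80.
Loan B: monthly rate = 5.9%/12 = 0.0049167; payment = 69,600 × 0.0049167 / (1 − (1+0.0049167)^−48) = $1,631.37.
Total interest on Loan B = 48 × $1,631.37 − $69,600 = $8,705.76.
Loan B is lower by $8,381.04.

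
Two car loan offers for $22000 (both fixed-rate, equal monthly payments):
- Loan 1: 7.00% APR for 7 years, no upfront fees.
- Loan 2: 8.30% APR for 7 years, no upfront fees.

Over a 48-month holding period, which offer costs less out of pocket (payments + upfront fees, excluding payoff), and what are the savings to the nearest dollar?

Loan 1 by $679

Loan 1: at 7.00% the monthly rate is 0.0058333, so the payment is 22,000 × 0.0058333 / (1 − 1.0058333^−84) = $332.04.
Loan 2: monthly rate = 8.3%/12 = 0.0069167; payment = 22,000 × 0.0069167 / (1 − (1+0.0069167)^−84) = $346.19.
Over 48 months: Loan 1 costs 48 × $332.04 = $15,937.92; Loan 2 costs 48 × $346.19 = $16,617.12.
Loan 1 is cheaper by $16,617.12 − $15,937.92 = $679.20.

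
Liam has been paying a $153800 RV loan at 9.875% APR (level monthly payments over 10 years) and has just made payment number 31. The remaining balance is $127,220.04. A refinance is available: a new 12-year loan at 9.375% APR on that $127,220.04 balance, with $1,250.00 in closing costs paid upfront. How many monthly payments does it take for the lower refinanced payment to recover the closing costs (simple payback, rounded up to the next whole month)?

Current payment = 153,800 × 9.875%/12 / (1 − (1+0.0082292)^−120) = $2,021.85.
Refinanced payment = 127,220.04 × 0.0078125 / (1 − (1+0.0078125)^−144) = $1,474.80.
Monthly savings = $2,021.85 − $1,474.80 = $547.05.
Break-even = $1,250.00 / $547.05 = 2.28 → 3 months.

3 months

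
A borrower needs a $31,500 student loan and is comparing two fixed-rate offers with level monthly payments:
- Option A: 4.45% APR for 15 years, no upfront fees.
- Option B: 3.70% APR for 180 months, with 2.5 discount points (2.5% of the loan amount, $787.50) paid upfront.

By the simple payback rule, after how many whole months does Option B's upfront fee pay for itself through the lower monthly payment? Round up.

67 months

Option A: at 4.45% the monthly rate is 0.0037083, so the payment is 31,500 × 0.0037083 / (1 − 1.0037083^−180) = $240.17.
Option B: monthly rate = 3.7%/12 = 0.0030833; payment = 31,500 × 0.0030833 / (1 − (1+0.0030833)^−180) = $228.29.
Monthly savings = $240.17 − $228.29 = $11.88.
Break-even = $787.50 / $11.88 = 66.29 → 67 months.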